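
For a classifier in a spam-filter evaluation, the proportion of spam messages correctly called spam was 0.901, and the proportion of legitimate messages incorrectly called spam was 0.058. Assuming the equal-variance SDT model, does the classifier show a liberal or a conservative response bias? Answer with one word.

z(H) = 1.287, z(FA) = -1.572
c = −½·(z(H) + z(FA)) = 0.1425
c > 0 → conservative criterion (biased toward responding “no”).

conservative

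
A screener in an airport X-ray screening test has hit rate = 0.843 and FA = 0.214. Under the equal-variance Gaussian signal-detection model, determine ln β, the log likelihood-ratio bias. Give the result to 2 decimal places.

ln β = -0.19

z(H) = 1.007
z(FA) = -0.793
ln β = −½·[z(H)² − z(FA)²] = −0.5 × (1.014 − 0.629) = -0.1925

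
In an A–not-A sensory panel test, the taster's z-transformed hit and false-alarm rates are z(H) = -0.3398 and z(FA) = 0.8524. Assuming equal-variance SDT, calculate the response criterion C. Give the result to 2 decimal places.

C = -0.26

c = −½·[z(H) + z(FA)] = −½·(-0.3398 + 0.8524) = -0.2563
c < 0: the taster has a liberal response bias.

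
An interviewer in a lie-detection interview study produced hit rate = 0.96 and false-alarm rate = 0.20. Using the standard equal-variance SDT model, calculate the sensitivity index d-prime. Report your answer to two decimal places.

z(0.96) = 1.751, z(0.20) = -0.842
d' = z(H) − z(FA) = 1.751 − (-0.842) = 2.593

d-prime = 2.59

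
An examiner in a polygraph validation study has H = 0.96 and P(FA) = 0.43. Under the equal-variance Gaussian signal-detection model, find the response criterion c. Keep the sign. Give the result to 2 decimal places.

Φ⁻¹(H) = 1.7507
Φ⁻¹(FA) = -0.1764
c = −½·[z(H) + z(FA)] = −0.5 × (1.7507 + (-0.1764)) = -0.78715
c < 0: the examiner has a liberal response bias.

c = -0.79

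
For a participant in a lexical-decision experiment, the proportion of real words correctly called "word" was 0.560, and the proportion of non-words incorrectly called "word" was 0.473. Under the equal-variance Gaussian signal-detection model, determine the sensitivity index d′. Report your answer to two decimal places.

Φ⁻¹(H) = Φ⁻¹(0.560) = 0.151
Φ⁻¹(FA) = Φ⁻¹(0.473) = -0.068
d' = z(H) − z(FA) = 0.151 − (-0.068) = 0.219

d′ = 0.22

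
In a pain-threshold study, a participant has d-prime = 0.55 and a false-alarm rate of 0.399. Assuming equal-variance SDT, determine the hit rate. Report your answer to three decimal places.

hit rate = 0.616

z(false-alarm rate) = z(0.399) = -0.2559
z(H) = z(FA) + d' = -0.2559 + 0.55 = 0.2941
hit rate = Φ(0.2941) = 0.6157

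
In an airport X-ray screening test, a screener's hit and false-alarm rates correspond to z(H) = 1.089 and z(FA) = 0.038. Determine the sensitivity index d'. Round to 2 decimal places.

d' = 1.05

d' = z(H) − z(FA) = 1.089 − 0.038 = 1.051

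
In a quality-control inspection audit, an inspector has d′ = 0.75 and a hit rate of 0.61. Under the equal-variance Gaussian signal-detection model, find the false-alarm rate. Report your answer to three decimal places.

z(hit rate) = z(0.61) = 0.2793
z(FA) = z(H) − d' = 0.2793 − 0.75 = -0.4707
false-alarm rate = Φ(-0.4707) = 0.3189

false-alarm rate = 0.319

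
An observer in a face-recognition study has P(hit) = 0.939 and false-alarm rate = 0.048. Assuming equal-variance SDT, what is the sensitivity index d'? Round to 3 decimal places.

d' = 3.211

z(H) = 1.5464
z(FA) = -1.6646
d' = z(H) − z(FA) = 1.5464 − (-1.6646) = 3.2110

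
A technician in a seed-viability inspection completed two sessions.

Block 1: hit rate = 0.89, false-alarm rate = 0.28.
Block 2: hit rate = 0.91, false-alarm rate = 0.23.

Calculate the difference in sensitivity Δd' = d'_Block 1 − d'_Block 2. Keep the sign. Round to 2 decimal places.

Block 1: z(0.89) = 1.227, z(0.28) = -0.583, d' = 1.810
Block 2: z(0.91) = 1.341, z(0.23) = -0.739, d' = 2.080
Δd' = d'_Block 1 − d'_Block 2 = 1.810 − 2.080 = -0.270
Block 2 has the higher sensitivity.

Δd' = -0.27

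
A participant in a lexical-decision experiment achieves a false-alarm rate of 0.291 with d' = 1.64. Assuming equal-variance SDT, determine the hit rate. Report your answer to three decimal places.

hit rate = 0.862

z(false-alarm rate) = z(0.291) = -0.5505
z(H) = z(FA) + d' = -0.5505 + 1.64 = 1.0895
hit rate = Φ(1.0895) = 0.8620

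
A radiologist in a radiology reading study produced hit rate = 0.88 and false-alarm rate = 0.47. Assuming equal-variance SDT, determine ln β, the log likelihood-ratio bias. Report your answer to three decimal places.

z(H) = 1.1750
z(FA) = -0.0753
ln β = −½·[z(H)² − z(FA)²] = −0.5 × (1.3806 − 0.0057) = -0.68745

ln β = -0.687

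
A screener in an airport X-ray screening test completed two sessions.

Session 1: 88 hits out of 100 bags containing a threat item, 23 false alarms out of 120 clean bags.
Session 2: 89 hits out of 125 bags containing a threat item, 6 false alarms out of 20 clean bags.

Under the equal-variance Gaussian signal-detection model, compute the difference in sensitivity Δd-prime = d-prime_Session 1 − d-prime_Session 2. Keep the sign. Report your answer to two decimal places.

Δd-prime = 0.96

Session 1: z(0.8800) = 1.175, z(0.1917) = -0.872, d' = 2.047
Session 2: z(0.7120) = 0.559, z(0.3000) = -0.524, d' = 1.083
Δd' = d'_Session 1 − d'_Session 2 = 2.047 − 1.083 = 0.964
Session 1 has the higher sensitivity.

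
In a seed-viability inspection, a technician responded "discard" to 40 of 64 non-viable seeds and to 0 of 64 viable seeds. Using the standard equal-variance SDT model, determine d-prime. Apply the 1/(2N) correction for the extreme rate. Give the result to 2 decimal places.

The false-alarm rate is 0/64 = 0, so apply the 1/(2N) correction: FA → 1/(2·64) = 0.00781.
z(H) = z(0.62500) = 0.319
z(FA) = z(0.00781) = -2.418
d' = 0.319 − (-2.418) = 2.737

d-prime = 2.74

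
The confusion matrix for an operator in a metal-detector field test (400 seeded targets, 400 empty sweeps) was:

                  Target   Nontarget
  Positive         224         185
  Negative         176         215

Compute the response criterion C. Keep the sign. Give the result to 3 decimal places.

C = -0.028

H = 224/400 = 0.5600
FA = 185/400 = 0.4625
z(H) = 0.1510
z(FA) = -0.0941
c = −½·[z(H) + z(FA)] = −0.5 × (0.1510 + (-0.0941)) = -0.02845
c < 0: the operator has a liberal response bias.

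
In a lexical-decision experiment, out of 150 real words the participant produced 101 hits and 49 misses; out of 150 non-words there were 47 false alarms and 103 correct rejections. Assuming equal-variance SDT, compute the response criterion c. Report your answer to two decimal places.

H = 101/150 = 0.6733
FA = 47/150 = 0.3133
z(0.6733) = 0.4490, z(0.3133) = -0.4865
c = −½·[z(H) + z(FA)] = −0.5 × (0.4490 + (-0.4865)) = 0.01875

c = 0.02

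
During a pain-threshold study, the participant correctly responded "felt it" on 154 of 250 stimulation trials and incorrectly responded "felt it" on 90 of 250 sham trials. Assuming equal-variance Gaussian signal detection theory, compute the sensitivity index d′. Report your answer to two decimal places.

d′ = 0.65

H = 154/250 = 0.6160
FA = 90/250 = 0.3600
z(H) = 0.295
z(FA) = -0.358
d' = z(H) − z(FA) = 0.295 − (-0.358) = 0.653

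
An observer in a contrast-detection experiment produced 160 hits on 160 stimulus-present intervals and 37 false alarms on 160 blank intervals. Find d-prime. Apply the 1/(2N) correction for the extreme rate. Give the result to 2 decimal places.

The hit rate is 160/160 = 1, so apply the 1/(2N) correction: H → 1 − 1/(2·160) = 0.99687.
z(H) = z(0.99687) = 2.734
z(FA) = z(0.23125) = -0.735
d' = 2.734 − (-0.735) = 3.469

d-prime = 3.47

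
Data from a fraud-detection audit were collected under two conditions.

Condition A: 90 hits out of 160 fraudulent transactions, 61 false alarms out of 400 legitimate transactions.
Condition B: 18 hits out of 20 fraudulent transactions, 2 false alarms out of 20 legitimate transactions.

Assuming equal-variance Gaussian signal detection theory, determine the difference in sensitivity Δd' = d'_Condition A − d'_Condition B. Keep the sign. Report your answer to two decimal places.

Condition A: z(0.5625) = 0.157, z(0.1525) = -1.026, d' = 1.183
Condition B: z(0.9000) = 1.282, z(0.1000) = -1.282, d' = 2.564
Δd' = d'_Condition A − d'_Condition B = 1.183 − 2.564 = -1.381
Condition B has the higher sensitivity.

Δd' = -1.38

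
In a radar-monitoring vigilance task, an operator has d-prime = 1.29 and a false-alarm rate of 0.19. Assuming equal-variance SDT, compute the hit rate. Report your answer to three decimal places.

z(false-alarm rate) = z(0.19) = -0.8779
z(H) = z(FA) + d' = -0.8779 + 1.29 = 0.4121
hit rate = Φ(0.4121) = 0.6599

hit rate = 0.660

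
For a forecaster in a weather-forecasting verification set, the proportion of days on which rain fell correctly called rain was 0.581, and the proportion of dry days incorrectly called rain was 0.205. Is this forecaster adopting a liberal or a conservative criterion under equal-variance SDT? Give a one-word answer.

conservative

z(H) = 0.204, z(FA) = -0.824
c = −½·(z(H) + z(FA)) = 0.310
c > 0 → conservative criterion (biased toward responding “no”).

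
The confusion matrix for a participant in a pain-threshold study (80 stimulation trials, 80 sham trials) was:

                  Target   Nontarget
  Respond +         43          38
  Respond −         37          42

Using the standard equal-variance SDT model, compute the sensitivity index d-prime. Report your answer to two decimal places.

d-prime = 0.16

H = 43/80 = 0.5375
FA = 38/80 = 0.4750
Φ⁻¹(0.5375) = 0.0941, Φ⁻¹(0.4750) = -0.0627
d' = z(H) − z(FA) = 0.0941 − (-0.0627) = 0.1568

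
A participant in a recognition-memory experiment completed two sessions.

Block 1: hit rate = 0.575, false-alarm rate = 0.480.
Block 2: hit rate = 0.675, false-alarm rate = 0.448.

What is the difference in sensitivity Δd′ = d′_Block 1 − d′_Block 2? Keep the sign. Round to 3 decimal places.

Block 1: z(0.575) = 0.1891, z(0.480) = -0.0502, d' = 0.2393
Block 2: z(0.675) = 0.4538, z(0.448) = -0.1307, d' = 0.5845
Δd' = d'_Block 1 − d'_Block 2 = 0.2393 − 0.5845 = -0.3452
Block 2 has the higher sensitivity.

Δd′ = -0.345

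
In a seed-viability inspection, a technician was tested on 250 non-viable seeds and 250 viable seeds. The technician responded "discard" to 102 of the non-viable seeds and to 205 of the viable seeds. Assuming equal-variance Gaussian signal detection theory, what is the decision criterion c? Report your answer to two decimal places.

c = -0.34

H = 102/250 = 0.4080
FA = 205/250 = 0.8200
z(H) = -0.233
z(FA) = 0.915
c = −½·[z(H) + z(FA)] = −0.5 × (-0.233 + 0.915) = -0.341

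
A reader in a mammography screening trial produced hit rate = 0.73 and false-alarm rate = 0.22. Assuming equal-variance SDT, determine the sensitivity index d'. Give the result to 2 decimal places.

d' = 1.39

z(0.73) = 0.613, z(0.22) = -0.772
d' = z(H) − z(FA) = 0.613 − (-0.772) = 1.385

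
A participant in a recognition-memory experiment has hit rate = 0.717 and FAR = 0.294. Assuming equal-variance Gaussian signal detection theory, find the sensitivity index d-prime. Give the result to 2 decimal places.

d-prime = 1.12

z(0.717) = 0.574, z(0.294) = -0.542
d' = z(H) − z(FA) = 0.574 − (-0.542) = 1.116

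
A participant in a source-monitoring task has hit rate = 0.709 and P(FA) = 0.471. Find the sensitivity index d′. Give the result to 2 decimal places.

d′ = 0.62

z(H) = 0.5505
z(FA) = -0.0728
d' = z(H) − z(FA) = 0.5505 − (-0.0728) = 0.6233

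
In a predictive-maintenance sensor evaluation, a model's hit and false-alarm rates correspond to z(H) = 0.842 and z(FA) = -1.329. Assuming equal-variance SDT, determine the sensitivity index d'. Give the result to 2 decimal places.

d' = z(H) − z(FA) = 0.842 − (-1.329) = 2.171

d' = 2.17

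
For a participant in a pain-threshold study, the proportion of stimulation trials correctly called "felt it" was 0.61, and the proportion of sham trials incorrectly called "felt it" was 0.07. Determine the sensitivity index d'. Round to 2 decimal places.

z(0.61) = 0.2793, z(0.07) = -1.4758
d' = z(H) − z(FA) = 0.2793 − (-1.4758) = 1.7551

d' = 1.76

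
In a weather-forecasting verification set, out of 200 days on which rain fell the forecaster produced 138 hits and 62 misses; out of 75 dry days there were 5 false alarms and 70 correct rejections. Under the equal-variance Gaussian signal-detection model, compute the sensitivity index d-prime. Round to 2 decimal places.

d-prime = 2.00

H = 138/200 = 0.6900
FA = 5/75 = 0.0667
Φ⁻¹(H) = Φ⁻¹(0.6900) = 0.4959
Φ⁻¹(FA) = Φ⁻¹(0.0667) = -1.5008
d' = z(H) − z(FA) = 0.4959 − (-1.5008) = 1.9967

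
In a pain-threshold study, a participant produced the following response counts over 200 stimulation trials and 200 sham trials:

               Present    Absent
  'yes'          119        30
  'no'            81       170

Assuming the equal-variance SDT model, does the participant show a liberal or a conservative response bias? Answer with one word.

z(H) = 0.240, z(FA) = -1.036
c = −½·(z(H) + z(FA)) = 0.398
c > 0 → conservative criterion (biased toward responding “no”).

conservative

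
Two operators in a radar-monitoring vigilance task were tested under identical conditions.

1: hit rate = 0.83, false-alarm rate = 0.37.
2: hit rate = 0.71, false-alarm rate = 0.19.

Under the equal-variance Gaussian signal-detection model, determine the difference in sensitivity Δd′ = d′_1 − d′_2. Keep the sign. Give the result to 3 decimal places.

1: z(0.83) = 0.9542, z(0.37) = -0.3319, d' = 1.2861
2: z(0.71) = 0.5534, z(0.19) = -0.8779, d' = 1.4313
Δd' = d'_1 − d'_2 = 1.2861 − 1.4313 = -0.1452
2 has the higher sensitivity.

Δd′ = -0.145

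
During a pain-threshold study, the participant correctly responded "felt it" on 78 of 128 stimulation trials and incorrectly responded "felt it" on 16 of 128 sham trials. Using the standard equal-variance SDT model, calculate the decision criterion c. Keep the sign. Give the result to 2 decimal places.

H = 78/128 = 0.6094
FA = 16/128 = 0.1250
z(0.6094) = 0.278, z(0.1250) = -1.150
c = −½·[z(H) + z(FA)] = −0.5 × (0.278 + (-1.150)) = 0.436

c = 0.44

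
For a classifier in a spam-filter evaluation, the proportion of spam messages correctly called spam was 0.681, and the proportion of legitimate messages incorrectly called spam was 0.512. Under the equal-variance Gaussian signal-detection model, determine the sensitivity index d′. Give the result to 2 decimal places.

z(0.681) = 0.4705, z(0.512) = 0.0301
d' = z(H) − z(FA) = 0.4705 − 0.0301 = 0.4404

d′ = 0.44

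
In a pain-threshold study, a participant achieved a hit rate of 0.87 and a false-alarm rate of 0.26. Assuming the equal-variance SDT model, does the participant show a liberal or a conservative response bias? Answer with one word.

z(H) = 1.126, z(FA) = -0.643
c = −½·(z(H) + z(FA)) = -0.2415
c < 0 → liberal criterion (biased toward responding “yes”).

liberal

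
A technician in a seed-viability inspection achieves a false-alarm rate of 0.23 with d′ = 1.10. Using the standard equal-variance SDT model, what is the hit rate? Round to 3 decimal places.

z(false-alarm rate) = z(0.23) = -0.7388
z(H) = z(FA) + d' = -0.7388 + 1.10 = 0.3612
hit rate = Φ(0.3612) = 0.6410

hit rate = 0.641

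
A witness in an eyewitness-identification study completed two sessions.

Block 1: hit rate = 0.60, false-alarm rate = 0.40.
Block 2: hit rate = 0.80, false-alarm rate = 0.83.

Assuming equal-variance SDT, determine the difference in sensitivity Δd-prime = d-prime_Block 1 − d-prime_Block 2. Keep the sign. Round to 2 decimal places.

Block 1: z(0.60) = 0.253, z(0.40) = -0.253, d' = 0.506
Block 2: z(0.80) = 0.842, z(0.83) = 0.954, d' = -0.112
Δd' = d'_Block 1 − d'_Block 2 = 0.506 − (-0.112) = 0.618
Block 1 has the higher sensitivity.

Δd-prime = 0.62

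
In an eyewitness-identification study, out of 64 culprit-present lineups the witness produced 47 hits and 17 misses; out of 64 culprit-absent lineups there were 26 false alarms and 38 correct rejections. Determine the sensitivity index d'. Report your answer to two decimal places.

d' = 0.86

H = 47/64 = 0.7344
FA = 26/64 = 0.4062
z(0.7344) = 0.626, z(0.4062) = -0.237
d' = z(H) − z(FA) = 0.626 − (-0.237) = 0.863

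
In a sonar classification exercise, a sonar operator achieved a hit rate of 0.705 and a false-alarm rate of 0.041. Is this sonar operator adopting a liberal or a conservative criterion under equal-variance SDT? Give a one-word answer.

z(H) = 0.539, z(FA) = -1.739
c = −½·(z(H) + z(FA)) = 0.600
c > 0 → conservative criterion (biased toward responding “no”).

conservative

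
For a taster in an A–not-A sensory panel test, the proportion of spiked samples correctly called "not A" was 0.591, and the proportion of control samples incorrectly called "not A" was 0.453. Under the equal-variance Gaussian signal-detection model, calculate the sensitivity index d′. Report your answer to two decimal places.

z(H) = z(0.591) = 0.230
z(FA) = z(0.453) = -0.118
d' = z(H) − z(FA) = 0.230 − (-0.118) = 0.348

d′ = 0.35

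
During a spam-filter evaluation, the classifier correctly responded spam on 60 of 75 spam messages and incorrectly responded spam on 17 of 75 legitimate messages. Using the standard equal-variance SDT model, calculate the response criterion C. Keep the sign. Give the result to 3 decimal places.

C = -0.046

H = 60/75 = 0.8000
FA = 17/75 = 0.2267
Φ⁻¹(H) = Φ⁻¹(0.8000) = 0.8416
Φ⁻¹(FA) = Φ⁻¹(0.2267) = -0.7498
c = −½·[z(H) + z(FA)] = −0.5 × (0.8416 + (-0.7498)) = -0.0459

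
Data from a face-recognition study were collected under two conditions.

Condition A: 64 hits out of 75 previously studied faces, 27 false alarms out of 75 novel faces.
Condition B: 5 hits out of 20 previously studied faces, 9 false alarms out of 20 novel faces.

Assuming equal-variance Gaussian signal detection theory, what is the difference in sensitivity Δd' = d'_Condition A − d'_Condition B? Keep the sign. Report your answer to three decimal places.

Δd' = 1.958

Condition A: z(0.8533) = 1.0507, z(0.3600) = -0.3585, d' = 1.4092
Condition B: z(0.2500) = -0.6745, z(0.4500) = -0.1257, d' = -0.5488
Δd' = d'_Condition A − d'_Condition B = 1.4092 − (-0.5488) = 1.9580
Condition A has the higher sensitivity.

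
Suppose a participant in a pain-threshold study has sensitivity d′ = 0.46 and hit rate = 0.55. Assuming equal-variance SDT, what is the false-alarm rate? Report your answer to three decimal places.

z(hit rate) = z(0.55) = 0.1257
z(FA) = z(H) − d' = 0.1257 − 0.46 = -0.3343
false-alarm rate = Φ(-0.3343) = 0.3691

false-alarm rate = 0.369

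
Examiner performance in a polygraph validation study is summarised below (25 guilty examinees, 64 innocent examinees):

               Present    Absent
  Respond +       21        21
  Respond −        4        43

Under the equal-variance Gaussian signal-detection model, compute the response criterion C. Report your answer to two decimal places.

H = 21/25 = 0.8400
FA = 21/64 = 0.3281
Φ⁻¹(H) = Φ⁻¹(0.8400) = 0.994
Φ⁻¹(FA) = Φ⁻¹(0.3281) = -0.445
c = −½·[z(H) + z(FA)] = −0.5 × (0.994 + (-0.445)) = -0.2745

C = -0.27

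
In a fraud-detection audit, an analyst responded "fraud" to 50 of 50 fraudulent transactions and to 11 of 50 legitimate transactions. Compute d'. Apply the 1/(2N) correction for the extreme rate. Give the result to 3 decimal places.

The hit rate is 50/50 = 1, so apply the 1/(2N) correction: H → 1 − 1/(2·50) = 0.99000.
z(H) = z(0.99000) = 2.3263
z(FA) = z(0.22000) = -0.7722
d' = 2.3263 − (-0.7722) = 3.0985

d' = 3.099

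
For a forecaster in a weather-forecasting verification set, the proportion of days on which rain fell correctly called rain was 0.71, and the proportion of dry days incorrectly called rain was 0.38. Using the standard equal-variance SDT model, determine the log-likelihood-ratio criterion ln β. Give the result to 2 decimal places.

z(H) = 0.553
z(FA) = -0.305
ln β = −½·[z(H)² − z(FA)²] = −0.5 × (0.306 − 0.093) = -0.1065

ln β = -0.11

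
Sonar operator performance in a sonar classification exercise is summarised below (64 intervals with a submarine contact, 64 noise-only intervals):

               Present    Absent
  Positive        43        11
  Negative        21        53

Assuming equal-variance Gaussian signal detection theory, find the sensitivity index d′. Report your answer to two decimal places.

d′ = 1.39

H = 43/64 = 0.6719
FA = 11/64 = 0.1719
z(0.6719) = 0.445, z(0.1719) = -0.947
d' = z(H) − z(FA) = 0.445 − (-0.947) = 1.392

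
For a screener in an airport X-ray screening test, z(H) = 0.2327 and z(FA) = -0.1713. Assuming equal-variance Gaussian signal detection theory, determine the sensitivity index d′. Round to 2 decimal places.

d′ = 0.40

d' = z(H) − z(FA) = 0.2327 − (-0.1713) = 0.4040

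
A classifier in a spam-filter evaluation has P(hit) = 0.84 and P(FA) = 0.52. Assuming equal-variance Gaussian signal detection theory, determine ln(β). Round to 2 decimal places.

ln β = -0.49

z(H) = z(0.84) = 0.994
z(FA) = z(0.52) = 0.050
ln β = −½·[z(H)² − z(FA)²] = −0.5 × (0.988 − 0.003) = -0.4925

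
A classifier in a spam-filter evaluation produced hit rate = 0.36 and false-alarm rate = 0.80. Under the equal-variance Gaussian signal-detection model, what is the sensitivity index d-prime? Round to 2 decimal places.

d-prime = -1.20

z(0.36) = -0.3585, z(0.80) = 0.8416
d' = z(H) − z(FA) = -0.3585 − 0.8416 = -1.2001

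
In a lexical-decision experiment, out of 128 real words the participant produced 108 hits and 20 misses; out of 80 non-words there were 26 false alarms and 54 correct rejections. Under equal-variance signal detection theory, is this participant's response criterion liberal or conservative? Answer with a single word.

liberal

z(H) = 1.010, z(FA) = -0.454
c = −½·(z(H) + z(FA)) = -0.278
c < 0 → liberal criterion (biased toward responding “yes”).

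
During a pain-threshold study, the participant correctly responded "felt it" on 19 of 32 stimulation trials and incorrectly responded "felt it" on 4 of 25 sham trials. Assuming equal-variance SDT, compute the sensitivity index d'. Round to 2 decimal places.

H = 19/32 = 0.5938
FA = 4/25 = 0.1600
z(0.5938) = 0.237, z(0.1600) = -0.994
d' = z(H) − z(FA) = 0.237 − (-0.994) = 1.231

d' = 1.23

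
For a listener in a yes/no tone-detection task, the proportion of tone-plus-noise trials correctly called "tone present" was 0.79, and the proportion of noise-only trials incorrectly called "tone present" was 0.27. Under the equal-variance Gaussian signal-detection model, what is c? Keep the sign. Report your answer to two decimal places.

c = -0.10

z(H) = z(0.79) = 0.8064
z(FA) = z(0.27) = -0.6128
c = −½·[z(H) + z(FA)] = −0.5 × (0.8064 + (-0.6128)) = -0.0968
c < 0: the listener has a liberal response bias.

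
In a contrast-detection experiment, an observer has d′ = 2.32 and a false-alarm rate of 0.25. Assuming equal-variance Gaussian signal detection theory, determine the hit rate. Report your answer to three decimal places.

hit rate = 0.950

z(false-alarm rate) = z(0.25) = -0.6745
z(H) = z(FA) + d' = -0.6745 + 2.32 = 1.6455
hit rate = Φ(1.6455) = 0.9501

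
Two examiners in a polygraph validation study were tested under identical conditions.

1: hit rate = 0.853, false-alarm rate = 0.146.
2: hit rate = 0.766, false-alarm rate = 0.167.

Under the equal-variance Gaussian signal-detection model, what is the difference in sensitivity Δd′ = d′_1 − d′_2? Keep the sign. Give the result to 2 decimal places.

1: z(0.853) = 1.049, z(0.146) = -1.054, d' = 2.103
2: z(0.766) = 0.726, z(0.167) = -0.966, d' = 1.692
Δd' = d'_1 − d'_2 = 2.103 − 1.692 = 0.411
1 has the higher sensitivity.

Δd′ = 0.41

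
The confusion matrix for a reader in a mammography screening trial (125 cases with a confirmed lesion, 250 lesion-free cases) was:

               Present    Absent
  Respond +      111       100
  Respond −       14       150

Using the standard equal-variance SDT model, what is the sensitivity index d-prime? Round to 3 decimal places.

H = 111/125 = 0.8880
FA = 100/250 = 0.4000
z(H) = z(0.8880) = 1.2160
z(FA) = z(0.4000) = -0.2533
d' = z(H) − z(FA) = 1.2160 − (-0.2533) = 1.4693

d-prime = 1.469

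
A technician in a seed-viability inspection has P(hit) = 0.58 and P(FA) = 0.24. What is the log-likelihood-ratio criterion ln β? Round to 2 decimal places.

z(H) = 0.202
z(FA) = -0.706
ln β = −½·[z(H)² − z(FA)²] = −0.5 × (0.041 − 0.498) = 0.2285

ln β = 0.23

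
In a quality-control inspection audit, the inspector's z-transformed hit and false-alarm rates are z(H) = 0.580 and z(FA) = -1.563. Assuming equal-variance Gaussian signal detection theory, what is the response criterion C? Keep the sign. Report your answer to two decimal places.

c = −½·[z(H) + z(FA)] = −½·(0.580 + (-1.563)) = 0.4915
c > 0: the inspector has a conservative response bias.

C = 0.49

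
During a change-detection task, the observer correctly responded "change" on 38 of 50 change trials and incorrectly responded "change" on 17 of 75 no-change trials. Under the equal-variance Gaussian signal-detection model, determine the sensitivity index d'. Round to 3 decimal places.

H = 38/50 = 0.7600
FA = 17/75 = 0.2267
z(H) = z(0.7600) = 0.7063
z(FA) = z(0.2267) = -0.7498
d' = z(H) − z(FA) = 0.7063 − (-0.7498) = 1.4561

d' = 1.456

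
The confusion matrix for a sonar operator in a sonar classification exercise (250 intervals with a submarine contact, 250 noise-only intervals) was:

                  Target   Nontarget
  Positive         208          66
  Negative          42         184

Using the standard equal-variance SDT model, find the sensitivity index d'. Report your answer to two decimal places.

H = 208/250 = 0.8320
FA = 66/250 = 0.2640
z(0.8320) = 0.962, z(0.2640) = -0.631
d' = z(H) − z(FA) = 0.962 − (-0.631) = 1.593

d' = 1.59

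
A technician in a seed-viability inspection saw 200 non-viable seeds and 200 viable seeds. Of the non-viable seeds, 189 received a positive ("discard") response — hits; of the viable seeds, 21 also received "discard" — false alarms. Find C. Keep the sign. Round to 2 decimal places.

H = 189/200 = 0.9450
FA = 21/200 = 0.1050
z(H) = z(0.9450) = 1.5982
z(FA) = z(0.1050) = -1.2536
c = −½·[z(H) + z(FA)] = −0.5 × (1.5982 + (-1.2536)) = -0.1723

C = -0.17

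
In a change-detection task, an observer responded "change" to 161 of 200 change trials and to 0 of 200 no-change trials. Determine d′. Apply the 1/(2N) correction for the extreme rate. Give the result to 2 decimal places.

d′ = 3.67

The false-alarm rate is 0/200 = 0, so apply the 1/(2N) correction: FA → 1/(2·200) = 0.00250.
z(H) = z(0.80500) = 0.860
z(FA) = z(0.00250) = -2.807
d' = 0.860 − (-2.807) = 3.667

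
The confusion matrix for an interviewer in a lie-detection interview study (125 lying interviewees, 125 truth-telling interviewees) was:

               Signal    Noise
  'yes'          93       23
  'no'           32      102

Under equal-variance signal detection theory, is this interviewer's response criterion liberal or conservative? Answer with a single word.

z(H) = 0.656, z(FA) = -0.900
c = −½·(z(H) + z(FA)) = 0.122
c > 0 → conservative criterion (biased toward responding “no”).

conservative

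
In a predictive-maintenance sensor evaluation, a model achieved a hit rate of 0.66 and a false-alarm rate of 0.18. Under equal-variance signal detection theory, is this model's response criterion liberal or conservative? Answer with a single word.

z(H) = 0.412, z(FA) = -0.915
c = −½·(z(H) + z(FA)) = 0.2515
c > 0 → conservative criterion (biased toward responding “no”).

conservative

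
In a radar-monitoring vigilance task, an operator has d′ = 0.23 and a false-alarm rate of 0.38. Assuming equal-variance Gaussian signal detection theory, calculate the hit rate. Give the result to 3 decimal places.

hit rate = 0.470

z(false-alarm rate) = z(0.38) = -0.3055
z(H) = z(FA) + d' = -0.3055 + 0.23 = -0.0755
hit rate = Φ(-0.0755) = 0.4699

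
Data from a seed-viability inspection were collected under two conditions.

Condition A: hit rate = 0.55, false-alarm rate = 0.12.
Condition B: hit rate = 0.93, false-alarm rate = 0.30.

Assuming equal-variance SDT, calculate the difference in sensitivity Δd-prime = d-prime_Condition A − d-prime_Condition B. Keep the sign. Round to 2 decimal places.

Δd-prime = -0.70

Condition A: z(0.55) = 0.126, z(0.12) = -1.175, d' = 1.301
Condition B: z(0.93) = 1.476, z(0.30) = -0.524, d' = 2.000
Δd' = d'_Condition A − d'_Condition B = 1.301 − 2.000 = -0.699
Condition B has the higher sensitivity.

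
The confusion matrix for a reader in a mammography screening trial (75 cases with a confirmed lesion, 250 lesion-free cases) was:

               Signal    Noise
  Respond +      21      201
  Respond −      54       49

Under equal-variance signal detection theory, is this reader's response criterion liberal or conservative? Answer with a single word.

z(H) = -0.583, z(FA) = 0.856
c = −½·(z(H) + z(FA)) = -0.1365
c < 0 → liberal criterion (biased toward responding “yes”).

liberal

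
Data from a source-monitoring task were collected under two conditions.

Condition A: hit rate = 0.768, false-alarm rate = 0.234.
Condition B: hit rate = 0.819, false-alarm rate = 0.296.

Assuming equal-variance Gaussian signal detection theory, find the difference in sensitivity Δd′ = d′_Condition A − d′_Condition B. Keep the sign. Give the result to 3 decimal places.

Condition A: z(0.768) = 0.7323, z(0.234) = -0.7257, d' = 1.4580
Condition B: z(0.819) = 0.9116, z(0.296) = -0.5359, d' = 1.4475
Δd' = d'_Condition A − d'_Condition B = 1.4580 − 1.4475 = 0.0105
Condition A has the higher sensitivity.

Δd′ = 0.011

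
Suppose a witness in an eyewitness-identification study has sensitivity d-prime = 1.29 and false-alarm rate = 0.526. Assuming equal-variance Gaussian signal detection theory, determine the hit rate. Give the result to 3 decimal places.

z(false-alarm rate) = z(0.526) = 0.0652
z(H) = z(FA) + d' = 0.0652 + 1.29 = 1.3552
hit rate = Φ(1.3552) = 0.9123

hit rate = 0.912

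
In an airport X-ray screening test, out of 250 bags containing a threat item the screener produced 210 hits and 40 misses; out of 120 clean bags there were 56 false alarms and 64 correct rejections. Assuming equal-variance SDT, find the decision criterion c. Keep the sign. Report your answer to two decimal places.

H = 210/250 = 0.8400
FA = 56/120 = 0.4667
Φ⁻¹(H) = Φ⁻¹(0.8400) = 0.9945
Φ⁻¹(FA) = Φ⁻¹(0.4667) = -0.0836
c = −½·[z(H) + z(FA)] = −0.5 × (0.9945 + (-0.0836)) = -0.45545

c = -0.46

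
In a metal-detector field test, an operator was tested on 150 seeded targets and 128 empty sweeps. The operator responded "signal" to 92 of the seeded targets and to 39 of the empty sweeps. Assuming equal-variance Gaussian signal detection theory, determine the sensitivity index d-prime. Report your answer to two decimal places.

H = 92/150 = 0.6133
FA = 39/128 = 0.3047
z(0.6133) = 0.288, z(0.3047) = -0.511
d' = z(H) − z(FA) = 0.288 − (-0.511) = 0.799

d-prime = 0.80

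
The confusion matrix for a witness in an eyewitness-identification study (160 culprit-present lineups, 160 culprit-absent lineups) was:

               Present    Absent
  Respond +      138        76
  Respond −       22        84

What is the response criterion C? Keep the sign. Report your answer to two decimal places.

C = -0.51

H = 138/160 = 0.8625
FA = 76/160 = 0.4750
z(H) = 1.092
z(FA) = -0.063
c = −½·[z(H) + z(FA)] = −0.5 × (1.092 + (-0.063)) = -0.5145
c < 0: the witness has a liberal response bias.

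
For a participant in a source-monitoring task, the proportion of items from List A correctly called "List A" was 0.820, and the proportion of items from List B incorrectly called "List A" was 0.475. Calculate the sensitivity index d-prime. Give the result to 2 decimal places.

z(0.820) = 0.915, z(0.475) = -0.063
d' = z(H) − z(FA) = 0.915 − (-0.063) = 0.978

d-prime = 0.98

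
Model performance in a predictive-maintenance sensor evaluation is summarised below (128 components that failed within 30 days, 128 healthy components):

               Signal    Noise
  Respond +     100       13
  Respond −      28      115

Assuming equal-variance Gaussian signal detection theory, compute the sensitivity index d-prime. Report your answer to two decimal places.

d-prime = 2.05

H = 100/128 = 0.7812
FA = 13/128 = 0.1016
z(H) = 0.776
z(FA) = -1.272
d' = z(H) − z(FA) = 0.776 − (-1.272) = 2.048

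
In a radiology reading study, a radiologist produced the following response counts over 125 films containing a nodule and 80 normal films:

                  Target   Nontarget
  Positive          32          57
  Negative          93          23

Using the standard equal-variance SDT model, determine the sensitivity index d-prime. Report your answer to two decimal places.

H = 32/125 = 0.2560
FA = 57/80 = 0.7125
z(0.2560) = -0.6557, z(0.7125) = 0.5607
d' = z(H) − z(FA) = -0.6557 − 0.5607 = -1.2164

d-prime = -1.22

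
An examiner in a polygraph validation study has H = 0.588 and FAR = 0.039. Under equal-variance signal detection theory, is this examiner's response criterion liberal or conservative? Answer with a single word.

z(H) = 0.222, z(FA) = -1.762
c = −½·(z(H) + z(FA)) = 0.770
c > 0 → conservative criterion (biased toward responding “no”).

conservative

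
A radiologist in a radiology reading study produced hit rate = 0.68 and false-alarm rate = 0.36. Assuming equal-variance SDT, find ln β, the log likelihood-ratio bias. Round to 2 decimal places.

Φ⁻¹(H) = 0.468
Φ⁻¹(FA) = -0.358
ln β = −½·[z(H)² − z(FA)²] = −0.5 × (0.219 − 0.128) = -0.0455

ln β = -0.05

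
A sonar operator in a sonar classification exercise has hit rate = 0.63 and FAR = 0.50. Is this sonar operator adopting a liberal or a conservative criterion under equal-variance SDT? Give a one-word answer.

z(H) = 0.332, z(FA) = 0.000
c = −½·(z(H) + z(FA)) = -0.166
c < 0 → liberal criterion (biased toward responding “yes”).

liberal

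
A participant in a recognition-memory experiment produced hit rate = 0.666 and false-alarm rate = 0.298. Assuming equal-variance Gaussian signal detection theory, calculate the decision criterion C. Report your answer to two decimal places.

z(H) = 0.4289
z(FA) = -0.5302
c = −½·[z(H) + z(FA)] = −0.5 × (0.4289 + (-0.5302)) = 0.05065
c > 0: the participant has a conservative response bias.

C = 0.05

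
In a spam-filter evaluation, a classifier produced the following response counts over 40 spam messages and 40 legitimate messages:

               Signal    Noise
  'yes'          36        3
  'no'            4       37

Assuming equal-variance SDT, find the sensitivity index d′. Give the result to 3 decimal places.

H = 36/40 = 0.9000
FA = 3/40 = 0.0750
z(H) = 1.2816
z(FA) = -1.4395
d' = z(H) − z(FA) = 1.2816 − (-1.4395) = 2.7211

d′ = 2.721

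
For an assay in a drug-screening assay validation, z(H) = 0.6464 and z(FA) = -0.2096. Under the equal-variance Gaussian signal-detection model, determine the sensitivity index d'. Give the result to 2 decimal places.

d' = z(H) − z(FA) = 0.6464 − (-0.2096) = 0.8560

d' = 0.86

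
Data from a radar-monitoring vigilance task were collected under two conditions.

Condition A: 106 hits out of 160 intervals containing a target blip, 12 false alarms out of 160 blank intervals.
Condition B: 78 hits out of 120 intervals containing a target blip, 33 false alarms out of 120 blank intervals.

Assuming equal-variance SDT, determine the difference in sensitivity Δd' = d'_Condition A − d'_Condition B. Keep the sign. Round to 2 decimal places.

Δd' = 0.88

Condition A: z(0.6625) = 0.419, z(0.0750) = -1.440, d' = 1.859
Condition B: z(0.6500) = 0.385, z(0.2750) = -0.598, d' = 0.983
Δd' = d'_Condition A − d'_Condition B = 1.859 − 0.983 = 0.876
Condition A has the higher sensitivity.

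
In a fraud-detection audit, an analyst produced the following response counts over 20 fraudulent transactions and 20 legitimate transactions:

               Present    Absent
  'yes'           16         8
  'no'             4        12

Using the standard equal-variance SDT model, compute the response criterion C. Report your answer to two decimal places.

C = -0.29

H = 16/20 = 0.8000
FA = 8/20 = 0.4000
z(H) = 0.8416
z(FA) = -0.2533
c = −½·[z(H) + z(FA)] = −0.5 × (0.8416 + (-0.2533)) = -0.29415
c < 0: the analyst has a liberal response bias.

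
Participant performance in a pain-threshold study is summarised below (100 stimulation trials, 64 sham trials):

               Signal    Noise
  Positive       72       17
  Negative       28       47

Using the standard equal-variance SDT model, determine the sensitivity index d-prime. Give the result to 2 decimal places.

d-prime = 1.21

H = 72/100 = 0.7200
FA = 17/64 = 0.2656
Φ⁻¹(0.7200) = 0.5828, Φ⁻¹(0.2656) = -0.6262
d' = z(H) − z(FA) = 0.5828 − (-0.6262) = 1.2090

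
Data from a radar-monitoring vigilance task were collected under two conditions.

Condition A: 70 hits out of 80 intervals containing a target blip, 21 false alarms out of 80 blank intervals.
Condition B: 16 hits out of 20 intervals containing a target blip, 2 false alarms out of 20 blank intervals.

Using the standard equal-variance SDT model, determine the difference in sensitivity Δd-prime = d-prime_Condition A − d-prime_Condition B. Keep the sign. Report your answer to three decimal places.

Δd-prime = -0.337

Condition A: z(0.8750) = 1.1503, z(0.2625) = -0.6357, d' = 1.7860
Condition B: z(0.8000) = 0.8416, z(0.1000) = -1.2816, d' = 2.1232
Δd' = d'_Condition A − d'_Condition B = 1.7860 − 2.1232 = -0.3372
Condition B has the higher sensitivity.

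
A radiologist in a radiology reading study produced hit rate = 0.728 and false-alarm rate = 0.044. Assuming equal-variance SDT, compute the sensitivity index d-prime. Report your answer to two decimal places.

d-prime = 2.31

Φ⁻¹(H) = Φ⁻¹(0.728) = 0.6068
Φ⁻¹(FA) = Φ⁻¹(0.044) = -1.7060
d' = z(H) − z(FA) = 0.6068 − (-1.7060) = 2.3128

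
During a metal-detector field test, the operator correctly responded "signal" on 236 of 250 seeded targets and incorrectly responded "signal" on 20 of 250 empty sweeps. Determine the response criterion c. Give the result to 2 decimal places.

H = 236/250 = 0.9440
FA = 20/250 = 0.0800
Φ⁻¹(H) = Φ⁻¹(0.9440) = 1.589
Φ⁻¹(FA) = Φ⁻¹(0.0800) = -1.405
c = −½·[z(H) + z(FA)] = −0.5 × (1.589 + (-1.405)) = -0.092
c < 0: the operator has a liberal response bias.

c = -0.09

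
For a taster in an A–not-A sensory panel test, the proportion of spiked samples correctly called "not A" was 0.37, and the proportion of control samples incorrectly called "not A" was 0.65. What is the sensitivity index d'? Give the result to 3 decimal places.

d' = -0.717

z(H) = -0.3319
z(FA) = 0.3853
d' = z(H) − z(FA) = -0.3319 − 0.3853 = -0.7172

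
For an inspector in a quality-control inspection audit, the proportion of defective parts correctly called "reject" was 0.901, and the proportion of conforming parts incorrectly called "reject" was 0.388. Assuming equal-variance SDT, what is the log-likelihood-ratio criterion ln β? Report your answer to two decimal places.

z(H) = 1.287
z(FA) = -0.285
ln β = −½·[z(H)² − z(FA)²] = −0.5 × (1.656 − 0.081) = -0.7875

ln β = -0.79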